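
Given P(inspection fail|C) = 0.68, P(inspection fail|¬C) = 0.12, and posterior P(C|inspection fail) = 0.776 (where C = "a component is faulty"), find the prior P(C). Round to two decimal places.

P(C) = 0.38

Bayes' rule in odds form gives O(C|E) = O(C)·[P(E|C)/P(E|¬C)], hence O(C) = O(C|E)/LR.
Posterior odds = 0.776/(1−0.776) = 3.4643. LR = 0.68/0.12 = 5.6667.
Prior odds = 3.4643/5.6667 = 0.6113, so P(C) = 0.6113/(1+0.6113) ≈ 0.38.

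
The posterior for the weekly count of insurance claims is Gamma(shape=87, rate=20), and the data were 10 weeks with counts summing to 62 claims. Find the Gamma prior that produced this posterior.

Gamma(shape=25, rate=10)

A Gamma(α, β) prior (rate parametrization) on a Poisson rate with n observations summing to S gives posterior Gamma(α+S, β+n).
So α = 87 − 62 = 25 and β = 20 − 10 = 10.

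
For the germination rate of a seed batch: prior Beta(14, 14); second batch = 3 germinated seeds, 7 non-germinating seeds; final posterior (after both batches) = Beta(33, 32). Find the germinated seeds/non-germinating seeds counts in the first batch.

Sequential conjugate updates are equivalent to a single update on the pooled data, so total successes = posterior α − prior α and total failures = posterior β − prior β.
Total across both batches: 33−14=19 germinated seeds, 32−14=18 non-germinating seeds.
Subtract the second batch: 19−3=16 germinated seeds and 18−7=11 non-germinating seeds.

16 germinated seeds and 11 non-germinating seeds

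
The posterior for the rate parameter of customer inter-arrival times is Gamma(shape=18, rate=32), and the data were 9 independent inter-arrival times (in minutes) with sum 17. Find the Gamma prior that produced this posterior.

For an exponential likelihood with a Gamma(α, β) prior on the rate, n observations with total T give posterior Gamma(α+n, β+T).
So α = 18 − 9 = 9 and β = 32 − 17 = 15.

Gamma(shape=9, rate=15)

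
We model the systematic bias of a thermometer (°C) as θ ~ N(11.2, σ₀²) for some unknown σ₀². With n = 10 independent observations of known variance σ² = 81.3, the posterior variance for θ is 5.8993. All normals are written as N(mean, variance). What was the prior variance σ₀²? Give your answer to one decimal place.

σ₀² = 21.5

Posterior precision equals prior precision plus data precision: 1/σ_n² = 1/σ₀² + n/σ².
So 1/σ₀² = 1/5.8993 − 10/81.3 = 0.169512 − 0.123001 = 0.046511.
Hence σ₀² = 1/0.046511 ≈ 21.5.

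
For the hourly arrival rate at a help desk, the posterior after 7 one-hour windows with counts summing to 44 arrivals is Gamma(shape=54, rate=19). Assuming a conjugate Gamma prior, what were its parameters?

A Gamma(α, β) prior (rate parametrization) on a Poisson rate with n observations summing to S gives posterior Gamma(α+S, β+n).
So α = 54 − 44 = 10 and β = 19 − 7 = 12.

Gamma(shape=10, rate=12)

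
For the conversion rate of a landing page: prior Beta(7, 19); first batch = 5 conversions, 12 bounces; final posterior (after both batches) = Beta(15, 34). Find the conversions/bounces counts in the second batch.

3 conversions and 3 bounces

Because Beta–binomial updating is additive in the counts, the combined data contributed (α_post−α_prior, β_post−β_prior) successes and failures.
Total across both batches: 15−7=8 conversions, 34−19=15 bounces.
Subtract the first batch: 8−5=3 conversions and 15−12=3 bounces.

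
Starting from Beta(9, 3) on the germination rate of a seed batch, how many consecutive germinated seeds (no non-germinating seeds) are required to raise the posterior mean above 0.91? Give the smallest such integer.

k = 22

After k germinated seeds and 0 non-germinating seeds the posterior is Beta(9+k, 3), with mean (9+k)/(9+3+k).
Set (9+k)/(12+k) > 0.91 and solve: k > (0.91·12 − 9)/(1 − 0.91) = 21.333.
The smallest integer exceeding 21.333 is 22, and checking k=22: (31)/(34) = 0.9118 > 0.91.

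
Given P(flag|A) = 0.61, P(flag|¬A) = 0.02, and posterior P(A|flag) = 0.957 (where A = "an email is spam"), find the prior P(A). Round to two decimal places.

Bayes' rule in odds form gives O(A|E) = O(A)·[P(E|A)/P(E|¬A)], hence O(A) = O(A|E)/LR.
Posterior odds = 0.957/(1−0.957) = 22.2558. LR = 0.61/0.02 = 30.5000.
Prior odds = 22.2558/30.5000 = 0.7297, so P(A) = 0.7297/(1+0.7297) ≈ 0.42.

P(A) = 0.42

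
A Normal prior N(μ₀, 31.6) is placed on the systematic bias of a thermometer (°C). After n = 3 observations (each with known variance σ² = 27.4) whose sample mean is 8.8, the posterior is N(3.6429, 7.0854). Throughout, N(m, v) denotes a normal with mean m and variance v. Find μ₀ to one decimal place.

The posterior mean is a precision-weighted average: μ_n = (τ₀μ₀ + τ_data·x̄)/(τ₀+τ_data), with τ₀=1/σ₀² and τ_data=n/σ².
Here τ₀ = 1/31.6 = 0.031646 and τ_data = 3/27.4 = 0.109489, so τ_n = 0.141135.
Rearranging for μ₀: μ₀ = (μ_n·τ_n − τ_data·x̄)/τ₀ = (3.6429·0.141135 − 0.109489·8.8) / 0.031646 = -0.449363/0.031646 ≈ -14.2.

μ₀ = -14.2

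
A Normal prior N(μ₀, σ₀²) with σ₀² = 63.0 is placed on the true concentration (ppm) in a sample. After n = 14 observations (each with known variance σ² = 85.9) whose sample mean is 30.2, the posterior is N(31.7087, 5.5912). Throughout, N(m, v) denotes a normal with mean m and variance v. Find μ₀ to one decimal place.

With known observation variance, the Normal–Normal posterior has precision τ_n = τ₀ + n/σ² and mean μ_n = (τ₀μ₀ + (n/σ²)x̄)/τ_n.
Here τ₀ = 1/63.0 = 0.015873 and τ_data = 14/85.9 = 0.162980, so τ_n = 0.178853.
Rearranging for μ₀: μ₀ = (μ_n·τ_n − τ_data·x̄)/τ₀ = (31.7087·0.178853 − 0.162980·30.2) / 0.015873 = 0.749200/0.015873 ≈ 47.2.

μ₀ = 47.2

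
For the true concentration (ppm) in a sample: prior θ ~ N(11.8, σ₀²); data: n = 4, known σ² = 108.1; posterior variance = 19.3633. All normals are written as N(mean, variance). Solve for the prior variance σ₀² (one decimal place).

σ₀² = 68.3

For the Normal–Normal model with known σ², precisions add: τ_n = τ₀ + n/σ².
So 1/σ₀² = 1/19.3633 − 4/108.1 = 0.051644 − 0.037003 = 0.014641.
Hence σ₀² = 1/0.014641 ≈ 68.3.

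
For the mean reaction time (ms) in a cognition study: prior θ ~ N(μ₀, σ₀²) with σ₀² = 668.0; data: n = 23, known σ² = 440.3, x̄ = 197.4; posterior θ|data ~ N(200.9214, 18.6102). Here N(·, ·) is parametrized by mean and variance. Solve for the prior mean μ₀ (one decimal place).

μ₀ = 323.8

With known observation variance, the Normal–Normal posterior has precision τ_n = τ₀ + n/σ² and mean μ_n = (τ₀μ₀ + (n/σ²)x̄)/τ_n.
Here τ₀ = 1/668.0 = 0.001497 and τ_data = 23/440.3 = 0.052237, so τ_n = 0.053734.
Rearranging for μ₀: μ₀ = (μ_n·τ_n − τ_data·x̄)/τ₀ = (200.9214·0.053734 − 0.052237·197.4) / 0.001497 = 0.484727/0.001497 ≈ 323.8.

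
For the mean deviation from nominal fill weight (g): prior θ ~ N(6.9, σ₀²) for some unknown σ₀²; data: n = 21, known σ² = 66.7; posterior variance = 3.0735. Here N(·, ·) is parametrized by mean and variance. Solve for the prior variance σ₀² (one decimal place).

σ₀² = 95.1

For the Normal–Normal model with known σ², precisions add: τ_n = τ₀ + n/σ².
So 1/σ₀² = 1/3.0735 − 21/66.7 = 0.325362 − 0.314843 = 0.010519.
Hence σ₀² = 1/0.010519 ≈ 95.1.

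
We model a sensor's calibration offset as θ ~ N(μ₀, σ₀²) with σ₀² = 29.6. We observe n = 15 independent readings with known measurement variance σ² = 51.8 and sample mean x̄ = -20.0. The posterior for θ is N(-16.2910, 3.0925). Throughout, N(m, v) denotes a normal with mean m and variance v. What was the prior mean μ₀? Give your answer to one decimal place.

With known observation variance, the Normal–Normal posterior has precision τ_n = τ₀ + n/σ² and mean μ_n = (τ₀μ₀ + (n/σ²)x̄)/τ_n.
Here τ₀ = 1/29.6 = 0.033784 and τ_data = 15/51.8 = 0.289575, so τ_n = 0.323359.
Rearranging for μ₀: μ₀ = (μ_n·τ_n − τ_data·x̄)/τ₀ = (-16.2910·0.323359 − 0.289575·-20.0) / 0.033784 = 0.523659/0.033784 ≈ 15.5.

μ₀ = 15.5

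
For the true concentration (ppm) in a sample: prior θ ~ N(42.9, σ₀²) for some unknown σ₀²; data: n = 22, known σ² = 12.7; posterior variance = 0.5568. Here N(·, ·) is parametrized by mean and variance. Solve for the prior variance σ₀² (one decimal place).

For the Normal–Normal model with known σ², precisions add: τ_n = τ₀ + n/σ².
So 1/σ₀² = 1/0.5568 − 22/12.7 = 1.795977 − 1.732283 = 0.063694.
Hence σ₀² = 1/0.063694 ≈ 15.7.

σ₀² = 15.7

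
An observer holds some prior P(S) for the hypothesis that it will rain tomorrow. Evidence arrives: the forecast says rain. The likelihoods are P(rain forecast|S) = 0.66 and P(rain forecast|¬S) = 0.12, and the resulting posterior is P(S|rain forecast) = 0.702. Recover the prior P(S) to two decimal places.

P(S) = 0.30

Bayes' rule in odds form gives O(S|E) = O(S)·[P(E|S)/P(E|¬S)], hence O(S) = O(S|E)/LR.
Posterior odds = 0.702/(1−0.702) = 2.3557. LR = 0.66/0.12 = 5.5000.
Prior odds = 2.3557/5.5000 = 0.4283, so P(S) = 0.4283/(1+0.4283) ≈ 0.30.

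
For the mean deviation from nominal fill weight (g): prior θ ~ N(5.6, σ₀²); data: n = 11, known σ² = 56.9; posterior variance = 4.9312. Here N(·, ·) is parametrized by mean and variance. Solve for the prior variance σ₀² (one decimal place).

Posterior precision equals prior precision plus data precision: 1/σ_n² = 1/σ₀² + n/σ².
So 1/σ₀² = 1/4.9312 − 11/56.9 = 0.202790 − 0.193322 = 0.009468.
Hence σ₀² = 1/0.009468 ≈ 105.6.

σ₀² = 105.6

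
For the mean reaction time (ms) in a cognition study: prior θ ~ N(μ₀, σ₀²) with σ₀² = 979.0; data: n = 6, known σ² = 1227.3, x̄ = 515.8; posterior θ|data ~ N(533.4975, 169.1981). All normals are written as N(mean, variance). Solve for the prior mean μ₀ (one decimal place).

The posterior mean is a precision-weighted average: μ_n = (τ₀μ₀ + τ_data·x̄)/(τ₀+τ_data), with τ₀=1/σ₀² and τ_data=n/σ².
Here τ₀ = 1/979.0 = 0.001021 and τ_data = 6/1227.3 = 0.004889, so τ_n = 0.005910.
Rearranging for μ₀: μ₀ = (μ_n·τ_n − τ_data·x̄)/τ₀ = (533.4975·0.005910 − 0.004889·515.8) / 0.001021 = 0.631224/0.001021 ≈ 618.2.

μ₀ = 618.2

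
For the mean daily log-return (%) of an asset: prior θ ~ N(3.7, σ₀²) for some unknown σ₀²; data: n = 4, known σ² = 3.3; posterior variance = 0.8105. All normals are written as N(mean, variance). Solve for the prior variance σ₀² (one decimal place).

Posterior precision equals prior precision plus data precision: 1/σ_n² = 1/σ₀² + n/σ².
So 1/σ₀² = 1/0.8105 − 4/3.3 = 1.233806 − 1.212121 = 0.021685.
Hence σ₀² = 1/0.021685 ≈ 46.1.

σ₀² = 46.1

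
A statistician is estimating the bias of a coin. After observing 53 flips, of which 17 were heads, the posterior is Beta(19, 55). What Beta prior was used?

Beta(2, 19)

Beta is conjugate to the binomial likelihood: posterior = Beta(α+s, β+f).
So α = 19 − 17 = 2 and β = 55 − 36 = 19.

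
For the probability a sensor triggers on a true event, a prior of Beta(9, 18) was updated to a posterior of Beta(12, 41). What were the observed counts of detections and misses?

3 detections and 23 misses

Under Beta–binomial conjugacy the posterior parameters are (α+s, β+f).
So s = 12 − 9 = 3 and f = 41 − 18 = 23.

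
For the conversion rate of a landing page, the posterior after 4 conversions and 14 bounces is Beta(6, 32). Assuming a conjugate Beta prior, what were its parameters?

Beta(2, 18)

Under Beta–binomial conjugacy the posterior parameters are (a+s, b+f).
Subtract the data counts: 6−4=2, 32−14=18.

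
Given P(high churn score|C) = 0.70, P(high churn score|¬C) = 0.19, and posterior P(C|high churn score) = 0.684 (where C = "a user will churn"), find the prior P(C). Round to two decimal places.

Bayes' rule in odds form gives O(C|E) = O(C)·[P(E|C)/P(E|¬C)], hence O(C) = O(C|E)/LR.
Posterior odds = 0.684/(1−0.684) = 2.1646. LR = 0.70/0.19 = 3.6842.
Prior odds = 2.1646/3.6842 = 0.5875, so P(C) = 0.5875/(1+0.5875) ≈ 0.37.

P(C) = 0.37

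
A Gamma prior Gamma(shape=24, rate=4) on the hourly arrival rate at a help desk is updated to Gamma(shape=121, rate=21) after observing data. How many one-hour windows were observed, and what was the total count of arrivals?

Gamma–Poisson conjugacy: posterior shape = α + Σxᵢ, posterior rate = β + n.
Matching: Σxᵢ = 121 − 24 = 97 and n = 21 − 4 = 17.

n = 17 one-hour windows with total 97 arrivals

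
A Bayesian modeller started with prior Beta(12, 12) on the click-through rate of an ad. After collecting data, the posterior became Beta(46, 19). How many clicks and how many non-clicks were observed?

A Beta(a, b) prior with s successes and f failures in binomial data gives a Beta(a+s, b+f) posterior.
So s = 46 − 12 = 34 and f = 19 − 12 = 7.

34 clicks and 7 non-clicks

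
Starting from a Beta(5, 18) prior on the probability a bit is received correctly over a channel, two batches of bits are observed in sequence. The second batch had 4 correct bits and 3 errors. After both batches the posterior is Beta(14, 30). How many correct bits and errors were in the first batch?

5 correct bits and 9 errors

Because Beta–binomial updating is additive in the counts, the combined data contributed (α_post−α_prior, β_post−β_prior) successes and failures.
Total across both batches: 14−5=9 correct bits, 30−18=12 errors.
Subtract the second batch: 9−4=5 correct bits and 12−3=9 errors.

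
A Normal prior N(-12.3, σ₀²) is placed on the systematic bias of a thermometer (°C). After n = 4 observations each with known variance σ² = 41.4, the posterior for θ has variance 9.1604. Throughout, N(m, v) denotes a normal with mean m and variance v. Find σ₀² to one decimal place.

For the Normal–Normal model with known σ², precisions add: τ_n = τ₀ + n/σ².
So 1/σ₀² = 1/9.1604 − 4/41.4 = 0.109166 − 0.096618 = 0.012548.
Hence σ₀² = 1/0.012548 ≈ 79.7.

σ₀² = 79.7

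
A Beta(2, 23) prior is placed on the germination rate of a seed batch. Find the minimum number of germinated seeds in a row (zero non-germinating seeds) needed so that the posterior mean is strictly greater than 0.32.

After k germinated seeds and 0 non-germinating seeds the posterior is Beta(2+k, 23), with mean (2+k)/(2+23+k).
Set (2+k)/(25+k) > 0.32 and solve: k > (0.32·25 − 2)/(1 − 0.32) = 8.824.
The smallest integer exceeding 8.824 is 9.

k = 9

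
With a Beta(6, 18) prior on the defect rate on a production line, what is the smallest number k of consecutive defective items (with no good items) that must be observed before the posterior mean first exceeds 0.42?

After k defective items and 0 good items the posterior is Beta(6+k, 18), with mean (6+k)/(6+18+k).
Set (6+k)/(24+k) > 0.42 and solve: k > (0.42·24 − 6)/(1 − 0.42) = 7.034.
The smallest integer exceeding 7.034 is 8, and checking k=8: (14)/(32) = 0.4375 > 0.42.

k = 8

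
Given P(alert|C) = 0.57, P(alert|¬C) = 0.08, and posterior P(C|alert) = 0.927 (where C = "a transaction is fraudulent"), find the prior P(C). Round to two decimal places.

P(C) = 0.64

In odds form, posterior odds = prior odds × likelihood ratio, so prior odds = posterior odds ÷ LR.
Posterior odds = 0.927/(1−0.927) = 12.6986. LR = 0.57/0.08 = 7.1250.
Prior odds = 12.6986/7.1250 = 1.7823, so P(C) = 1.7823/(1+1.7823) ≈ 0.64.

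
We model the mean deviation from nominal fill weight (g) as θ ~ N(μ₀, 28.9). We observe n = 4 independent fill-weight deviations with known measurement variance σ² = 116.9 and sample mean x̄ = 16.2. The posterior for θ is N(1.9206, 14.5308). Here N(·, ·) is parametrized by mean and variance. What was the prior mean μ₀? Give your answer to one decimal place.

μ₀ = -12.2

The posterior mean is a precision-weighted average: μ_n = (τ₀μ₀ + τ_data·x̄)/(τ₀+τ_data), with τ₀=1/σ₀² and τ_data=n/σ².
Here τ₀ = 1/28.9 = 0.034602 and τ_data = 4/116.9 = 0.034217, so τ_n = 0.068819.
Rearranging for μ₀: μ₀ = (μ_n·τ_n − τ_data·x̄)/τ₀ = (1.9206·0.068819 − 0.034217·16.2) / 0.034602 = -0.422142/0.034602 ≈ -12.2.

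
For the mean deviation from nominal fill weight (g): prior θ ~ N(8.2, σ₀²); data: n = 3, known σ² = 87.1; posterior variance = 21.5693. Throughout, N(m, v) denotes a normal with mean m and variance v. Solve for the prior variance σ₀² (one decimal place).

For the Normal–Normal model with known σ², precisions add: τ_n = τ₀ + n/σ².
So 1/σ₀² = 1/21.5693 − 3/87.1 = 0.046362 − 0.034443 = 0.011919.
Hence σ₀² = 1/0.011919 ≈ 83.9.

σ₀² = 83.9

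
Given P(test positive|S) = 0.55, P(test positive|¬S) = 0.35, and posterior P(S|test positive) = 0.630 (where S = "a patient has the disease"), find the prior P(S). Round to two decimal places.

P(S) = 0.52

Bayes' rule in odds form gives O(S|E) = O(S)·[P(E|S)/P(E|¬S)], hence O(S) = O(S|E)/LR.
Posterior odds = 0.630/(1−0.630) = 1.7027. LR = 0.55/0.35 = 1.5714.
Prior odds = 1.7027/1.5714 = 1.0836, so P(S) = 1.0836/(1+1.0836) ≈ 0.52.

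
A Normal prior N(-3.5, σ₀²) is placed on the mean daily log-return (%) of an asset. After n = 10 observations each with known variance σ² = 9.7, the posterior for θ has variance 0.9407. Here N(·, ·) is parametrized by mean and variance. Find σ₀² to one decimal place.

σ₀² = 31.1

For the Normal–Normal model with known σ², precisions add: τ_n = τ₀ + n/σ².
So 1/σ₀² = 1/0.9407 − 10/9.7 = 1.063038 − 1.030928 = 0.032110.
Hence σ₀² = 1/0.032110 ≈ 31.1.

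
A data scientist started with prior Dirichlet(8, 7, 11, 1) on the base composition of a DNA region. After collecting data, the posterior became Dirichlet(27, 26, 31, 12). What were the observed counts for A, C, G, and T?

counts (19, 19, 20, 11)

For a Dirichlet(α) prior with multinomial counts c, the posterior is Dirichlet(α + c) componentwise.
Counts are posterior − prior componentwise: 27−8=19, 26−7=19, 31−11=20, 12−1=11.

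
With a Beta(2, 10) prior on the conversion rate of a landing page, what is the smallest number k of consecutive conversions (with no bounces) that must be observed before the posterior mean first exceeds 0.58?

After k conversions and 0 bounces the posterior is Beta(2+k, 10), with mean (2+k)/(2+10+k).
Set (2+k)/(12+k) > 0.58 and solve: k > (0.58·12 − 2)/(1 − 0.58) = 11.810.
The smallest integer exceeding 11.810 is 12, and checking k=12: (14)/(24) = 0.5833 > 0.58.

k = 12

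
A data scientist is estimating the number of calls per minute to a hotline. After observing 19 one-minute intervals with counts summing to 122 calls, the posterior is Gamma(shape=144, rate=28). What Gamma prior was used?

A Gamma(α, β) prior (rate parametrization) on a Poisson rate with n observations summing to S gives posterior Gamma(α+S, β+n).
So α = 144 − 122 = 22 and β = 28 − 19 = 9.

Gamma(shape=22, rate=9)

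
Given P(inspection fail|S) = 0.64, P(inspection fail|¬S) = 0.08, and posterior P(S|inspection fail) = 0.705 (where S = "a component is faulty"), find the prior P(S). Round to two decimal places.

In odds form, posterior odds = prior odds × likelihood ratio, so prior odds = posterior odds ÷ LR.
Posterior odds = 0.705/(1−0.705) = 2.3898. LR = 0.64/0.08 = 8.0000.
Prior odds = 2.3898/8.0000 = 0.2987, so P(S) = 0.2987/(1+0.2987) ≈ 0.23.

P(S) = 0.23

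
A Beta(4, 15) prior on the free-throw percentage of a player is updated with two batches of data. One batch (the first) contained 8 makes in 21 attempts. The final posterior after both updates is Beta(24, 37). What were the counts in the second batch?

12 makes and 9 misses

Sequential conjugate updates are equivalent to a single update on the pooled data, so total successes = posterior α − prior α and total failures = posterior β − prior β.
Total across both batches: 24−4=20 makes, 37−15=22 misses.
Subtract the first batch: 20−8=12 makes and 22−13=9 misses.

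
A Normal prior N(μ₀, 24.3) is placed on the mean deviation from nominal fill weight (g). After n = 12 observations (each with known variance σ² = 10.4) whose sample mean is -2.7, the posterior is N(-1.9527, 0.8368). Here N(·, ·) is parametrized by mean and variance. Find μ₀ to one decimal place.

With known observation variance, the Normal–Normal posterior has precision τ_n = τ₀ + n/σ² and mean μ_n = (τ₀μ₀ + (n/σ²)x̄)/τ_n.
Here τ₀ = 1/24.3 = 0.041152 and τ_data = 12/10.4 = 1.153846, so τ_n = 1.194998.
Rearranging for μ₀: μ₀ = (μ_n·τ_n − τ_data·x̄)/τ₀ = (-1.9527·1.194998 − 1.153846·-2.7) / 0.041152 = 0.781912/0.041152 ≈ 19.0.

μ₀ = 19.0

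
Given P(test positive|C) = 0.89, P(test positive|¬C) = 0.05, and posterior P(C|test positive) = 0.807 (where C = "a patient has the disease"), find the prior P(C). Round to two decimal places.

Bayes' rule in odds form gives O(C|E) = O(C)·[P(E|C)/P(E|¬C)], hence O(C) = O(C|E)/LR.
Posterior odds = 0.807/(1−0.807) = 4.1813. LR = 0.89/0.05 = 17.8000.
Prior odds = 4.1813/17.8000 = 0.2349, so P(C) = 0.2349/(1+0.2349) ≈ 0.19.

P(C) = 0.19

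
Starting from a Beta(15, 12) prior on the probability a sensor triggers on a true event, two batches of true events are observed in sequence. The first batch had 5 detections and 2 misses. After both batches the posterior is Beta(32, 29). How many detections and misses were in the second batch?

12 detections and 15 misses

Because Beta–binomial updating is additive in the counts, the combined data contributed (α_post−α_prior, β_post−β_prior) successes and failures.
Total across both batches: 32−15=17 detections, 29−12=17 misses.
Subtract the first batch: 17−5=12 detections and 17−2=15 misses.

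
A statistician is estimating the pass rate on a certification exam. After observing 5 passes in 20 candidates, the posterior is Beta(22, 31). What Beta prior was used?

Beta(17, 16)

A Beta(a, b) prior with s successes and f failures in binomial data gives a Beta(a+s, b+f) posterior.
So a = 22 − 5 = 17 and b = 31 − 15 = 16.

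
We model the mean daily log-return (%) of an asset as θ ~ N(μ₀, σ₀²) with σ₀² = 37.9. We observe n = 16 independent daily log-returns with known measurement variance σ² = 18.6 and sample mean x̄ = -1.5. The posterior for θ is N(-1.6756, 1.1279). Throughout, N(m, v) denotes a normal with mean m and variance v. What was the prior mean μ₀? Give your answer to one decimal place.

μ₀ = -7.4

With known observation variance, the Normal–Normal posterior has precision τ_n = τ₀ + n/σ² and mean μ_n = (τ₀μ₀ + (n/σ²)x̄)/τ_n.
Here τ₀ = 1/37.9 = 0.026385 and τ_data = 16/18.6 = 0.860215, so τ_n = 0.886600.
Rearranging for μ₀: μ₀ = (μ_n·τ_n − τ_data·x̄)/τ₀ = (-1.6756·0.886600 − 0.860215·-1.5) / 0.026385 = -0.195264/0.026385 ≈ -7.4.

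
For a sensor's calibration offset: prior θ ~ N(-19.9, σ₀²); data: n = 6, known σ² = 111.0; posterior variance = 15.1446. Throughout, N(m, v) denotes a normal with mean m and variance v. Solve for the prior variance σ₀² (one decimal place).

For the Normal–Normal model with known σ², precisions add: τ_n = τ₀ + n/σ².
So 1/σ₀² = 1/15.1446 − 6/111.0 = 0.066030 − 0.054054 = 0.011976.
Hence σ₀² = 1/0.011976 ≈ 83.5.

σ₀² = 83.5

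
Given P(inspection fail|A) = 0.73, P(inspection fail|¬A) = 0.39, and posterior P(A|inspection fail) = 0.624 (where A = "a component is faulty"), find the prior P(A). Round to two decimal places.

P(A) = 0.47

Bayes' rule in odds form gives O(A|E) = O(A)·[P(E|A)/P(E|¬A)], hence O(A) = O(A|E)/LR.
Posterior odds = 0.624/(1−0.624) = 1.6596. LR = 0.73/0.39 = 1.8718.
Prior odds = 1.6596/1.8718 = 0.8866, so P(A) = 0.8866/(1+0.8866) ≈ 0.47.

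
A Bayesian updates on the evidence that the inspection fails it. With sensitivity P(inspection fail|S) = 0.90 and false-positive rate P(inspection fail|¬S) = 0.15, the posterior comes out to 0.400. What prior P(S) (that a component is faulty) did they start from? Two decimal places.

In odds form, posterior odds = prior odds × likelihood ratio, so prior odds = posterior odds ÷ LR.
Posterior odds = 0.400/(1−0.400) = 0.6667. LR = 0.90/0.15 = 6.0000.
Prior odds = 0.6667/6.0000 = 0.1111, so P(S) = 0.1111/(1+0.1111) ≈ 0.10.

P(S) = 0.10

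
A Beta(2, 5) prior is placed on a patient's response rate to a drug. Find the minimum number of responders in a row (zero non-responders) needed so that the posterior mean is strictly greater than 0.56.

k = 5

After k responders and 0 non-responders the posterior is Beta(2+k, 5), with mean (2+k)/(2+5+k).
Set (2+k)/(7+k) > 0.56 and solve: k > (0.56·7 − 2)/(1 − 0.56) = 4.364.
The smallest integer exceeding 4.364 is 5, and checking k=5: (7)/(12) = 0.5833 > 0.56.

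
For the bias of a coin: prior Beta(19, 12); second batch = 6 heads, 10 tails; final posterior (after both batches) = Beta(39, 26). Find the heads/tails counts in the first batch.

Because Beta–binomial updating is additive in the counts, the combined data contributed (α_post−α_prior, β_post−β_prior) successes and failures.
Total across both batches: 39−19=20 heads, 26−12=14 tails.
Subtract the second batch: 20−6=14 heads and 14−10=4 tails.

14 heads and 4 tails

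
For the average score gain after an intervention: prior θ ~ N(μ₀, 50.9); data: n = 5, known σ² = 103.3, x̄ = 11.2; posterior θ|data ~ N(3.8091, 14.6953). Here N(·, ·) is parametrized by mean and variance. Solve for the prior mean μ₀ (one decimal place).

μ₀ = -14.4

With known observation variance, the Normal–Normal posterior has precision τ_n = τ₀ + n/σ² and mean μ_n = (τ₀μ₀ + (n/σ²)x̄)/τ_n.
Here τ₀ = 1/50.9 = 0.019646 and τ_data = 5/103.3 = 0.048403, so τ_n = 0.068049.
Rearranging for μ₀: μ₀ = (μ_n·τ_n − τ_data·x̄)/τ₀ = (3.8091·0.068049 − 0.048403·11.2) / 0.019646 = -0.282908/0.019646 ≈ -14.4.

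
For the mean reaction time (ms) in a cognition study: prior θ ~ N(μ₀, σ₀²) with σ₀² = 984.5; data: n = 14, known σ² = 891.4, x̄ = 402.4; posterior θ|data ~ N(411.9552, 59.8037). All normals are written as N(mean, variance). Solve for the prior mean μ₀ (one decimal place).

μ₀ = 559.7

The posterior mean is a precision-weighted average: μ_n = (τ₀μ₀ + τ_data·x̄)/(τ₀+τ_data), with τ₀=1/σ₀² and τ_data=n/σ².
Here τ₀ = 1/984.5 = 0.001016 and τ_data = 14/891.4 = 0.015706, so τ_n = 0.016722.
Rearranging for μ₀: μ₀ = (μ_n·τ_n − τ_data·x̄)/τ₀ = (411.9552·0.016722 − 0.015706·402.4) / 0.001016 = 0.568620/0.001016 ≈ 559.7.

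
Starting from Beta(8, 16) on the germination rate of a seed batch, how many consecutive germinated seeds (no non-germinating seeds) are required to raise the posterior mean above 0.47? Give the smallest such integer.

After k germinated seeds and 0 non-germinating seeds the posterior is Beta(8+k, 16), with mean (8+k)/(8+16+k).
Set (8+k)/(24+k) > 0.47 and solve: k > (0.47·24 − 8)/(1 − 0.47) = 6.189.
The smallest integer exceeding 6.189 is 7.

k = 7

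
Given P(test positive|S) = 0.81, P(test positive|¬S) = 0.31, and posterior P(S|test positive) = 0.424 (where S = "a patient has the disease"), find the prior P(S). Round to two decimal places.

P(S) = 0.22

Bayes' rule in odds form gives O(S|E) = O(S)·[P(E|S)/P(E|¬S)], hence O(S) = O(S|E)/LR.
Posterior odds = 0.424/(1−0.424) = 0.7361. LR = 0.81/0.31 = 2.6129.
Prior odds = 0.7361/2.6129 = 0.2817, so P(S) = 0.2817/(1+0.2817) ≈ 0.22.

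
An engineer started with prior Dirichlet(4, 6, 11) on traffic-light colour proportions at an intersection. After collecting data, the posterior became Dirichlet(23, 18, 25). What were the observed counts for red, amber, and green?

counts (19, 12, 14)

For a Dirichlet(α) prior with multinomial counts c, the posterior is Dirichlet(α + c) componentwise.
Counts are posterior − prior componentwise: 23−4=19, 18−6=12, 25−11=14.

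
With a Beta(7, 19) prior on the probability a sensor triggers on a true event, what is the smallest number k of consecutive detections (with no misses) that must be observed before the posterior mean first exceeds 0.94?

After k detections and 0 misses the posterior is Beta(7+k, 19), with mean (7+k)/(7+19+k).
Set (7+k)/(26+k) > 0.94 and solve: k > (0.94·26 − 7)/(1 − 0.94) = 290.667.
The smallest integer exceeding 290.667 is 291, and checking k=291: (298)/(317) = 0.9401 > 0.94.

k = 291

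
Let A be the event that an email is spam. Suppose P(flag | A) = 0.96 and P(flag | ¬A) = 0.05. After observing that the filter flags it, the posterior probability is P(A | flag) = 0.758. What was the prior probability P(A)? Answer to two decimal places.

P(A) = 0.14

In odds form, posterior odds = prior odds × likelihood ratio, so prior odds = posterior odds ÷ LR.
Posterior odds = 0.758/(1−0.758) = 3.1322. LR = 0.96/0.05 = 19.2000.
Prior odds = 3.1322/19.2000 = 0.1631, so P(A) = 0.1631/(1+0.1631) ≈ 0.14.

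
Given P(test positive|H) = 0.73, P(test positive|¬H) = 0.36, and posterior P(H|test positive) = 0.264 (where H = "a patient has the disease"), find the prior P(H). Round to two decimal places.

P(H) = 0.15

In odds form, posterior odds = prior odds × likelihood ratio, so prior odds = posterior odds ÷ LR.
Posterior odds = 0.264/(1−0.264) = 0.3587. LR = 0.73/0.36 = 2.0278.
Prior odds = 0.3587/2.0278 = 0.1769, so P(H) = 0.1769/(1+0.1769) ≈ 0.15.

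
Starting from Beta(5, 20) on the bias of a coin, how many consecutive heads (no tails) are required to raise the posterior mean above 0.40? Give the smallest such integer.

k = 9

After k heads and 0 tails the posterior is Beta(5+k, 20), with mean (5+k)/(5+20+k).
Set (5+k)/(25+k) > 0.40 and solve: k > (0.40·25 − 5)/(1 − 0.40) = 8.333.
The smallest integer exceeding 8.333 is 9.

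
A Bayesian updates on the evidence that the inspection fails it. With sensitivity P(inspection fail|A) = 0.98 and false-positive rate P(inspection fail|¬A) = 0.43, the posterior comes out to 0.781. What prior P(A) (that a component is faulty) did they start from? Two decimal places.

P(A) = 0.61

Bayes' rule in odds form gives O(A|E) = O(A)·[P(E|A)/P(E|¬A)], hence O(A) = O(A|E)/LR.
Posterior odds = 0.781/(1−0.781) = 3.5662. LR = 0.98/0.43 = 2.2791.
Prior odds = 3.5662/2.2791 = 1.5647, so P(A) = 1.5647/(1+1.5647) ≈ 0.61.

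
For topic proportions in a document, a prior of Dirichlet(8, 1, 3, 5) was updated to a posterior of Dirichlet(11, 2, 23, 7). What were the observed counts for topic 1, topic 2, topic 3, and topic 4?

For a Dirichlet(α) prior with multinomial counts c, the posterior is Dirichlet(α + c) componentwise.
Counts are posterior − prior componentwise: 11−8=3, 2−1=1, 23−3=20, 7−5=2.

counts (3, 1, 20, 2)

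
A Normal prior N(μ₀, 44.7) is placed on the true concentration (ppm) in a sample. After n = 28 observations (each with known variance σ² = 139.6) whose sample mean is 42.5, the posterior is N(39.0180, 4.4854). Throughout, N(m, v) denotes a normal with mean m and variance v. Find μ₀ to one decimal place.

With known observation variance, the Normal–Normal posterior has precision τ_n = τ₀ + n/σ² and mean μ_n = (τ₀μ₀ + (n/σ²)x̄)/τ_n.
Here τ₀ = 1/44.7 = 0.022371 and τ_data = 28/139.6 = 0.200573, so τ_n = 0.222944.
Rearranging for μ₀: μ₀ = (μ_n·τ_n − τ_data·x̄)/τ₀ = (39.0180·0.222944 − 0.200573·42.5) / 0.022371 = 0.174476/0.022371 ≈ 7.8.

μ₀ = 7.8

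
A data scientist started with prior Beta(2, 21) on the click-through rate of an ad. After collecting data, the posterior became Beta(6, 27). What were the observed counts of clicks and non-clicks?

4 clicks and 6 non-clicks

Beta is conjugate to the binomial likelihood: posterior = Beta(α+s, β+f).
So s = 6 − 2 = 4 and f = 27 − 21 = 6.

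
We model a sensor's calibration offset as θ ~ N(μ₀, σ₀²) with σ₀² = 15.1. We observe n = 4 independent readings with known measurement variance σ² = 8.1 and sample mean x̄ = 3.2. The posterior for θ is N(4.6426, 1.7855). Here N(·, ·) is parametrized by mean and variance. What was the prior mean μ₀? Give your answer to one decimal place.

μ₀ = 15.4

The posterior mean is a precision-weighted average: μ_n = (τ₀μ₀ + τ_data·x̄)/(τ₀+τ_data), with τ₀=1/σ₀² and τ_data=n/σ².
Here τ₀ = 1/15.1 = 0.066225 and τ_data = 4/8.1 = 0.493827, so τ_n = 0.560052.
Rearranging for μ₀: μ₀ = (μ_n·τ_n − τ_data·x̄)/τ₀ = (4.6426·0.560052 − 0.493827·3.2) / 0.066225 = 1.019851/0.066225 ≈ 15.4.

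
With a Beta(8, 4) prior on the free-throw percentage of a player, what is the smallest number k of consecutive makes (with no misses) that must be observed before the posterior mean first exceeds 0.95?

After k makes and 0 misses the posterior is Beta(8+k, 4), with mean (8+k)/(8+4+k).
Set (8+k)/(12+k) > 0.95 and solve: k > (0.95·12 − 8)/(1 − 0.95) = 68.000.
The smallest integer exceeding 68.000 is 69.

k = 69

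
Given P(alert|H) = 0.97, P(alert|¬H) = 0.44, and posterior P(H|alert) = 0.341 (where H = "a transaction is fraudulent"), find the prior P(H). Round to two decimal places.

Bayes' rule in odds form gives O(H|E) = O(H)·[P(E|H)/P(E|¬H)], hence O(H) = O(H|E)/LR.
Posterior odds = 0.341/(1−0.341) = 0.5175. LR = 0.97/0.44 = 2.2045.
Prior odds = 0.5175/2.2045 = 0.2347, so P(H) = 0.2347/(1+0.2347) ≈ 0.19.

P(H) = 0.19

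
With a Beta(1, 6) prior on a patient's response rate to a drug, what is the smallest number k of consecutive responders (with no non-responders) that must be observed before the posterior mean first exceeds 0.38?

k = 3

After k responders and 0 non-responders the posterior is Beta(1+k, 6), with mean (1+k)/(1+6+k).
Set (1+k)/(7+k) > 0.38 and solve: k > (0.38·7 − 1)/(1 − 0.38) = 2.677.
The smallest integer exceeding 2.677 is 3.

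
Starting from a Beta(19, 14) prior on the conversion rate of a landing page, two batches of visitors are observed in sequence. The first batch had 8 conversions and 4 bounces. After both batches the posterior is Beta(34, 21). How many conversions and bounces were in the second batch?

Sequential conjugate updates are equivalent to a single update on the pooled data, so total successes = posterior α − prior α and total failures = posterior β − prior β.
Total across both batches: 34−19=15 conversions, 21−14=7 bounces.
Subtract the first batch: 15−8=7 conversions and 7−4=3 bounces.

7 conversions and 3 bounces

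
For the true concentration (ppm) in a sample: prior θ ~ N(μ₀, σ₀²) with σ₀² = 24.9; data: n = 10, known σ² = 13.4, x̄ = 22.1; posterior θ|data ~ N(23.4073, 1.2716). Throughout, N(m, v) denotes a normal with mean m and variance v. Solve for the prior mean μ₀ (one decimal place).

μ₀ = 47.7

The posterior mean is a precision-weighted average: μ_n = (τ₀μ₀ + τ_data·x̄)/(τ₀+τ_data), with τ₀=1/σ₀² and τ_data=n/σ².
Here τ₀ = 1/24.9 = 0.040161 and τ_data = 10/13.4 = 0.746269, so τ_n = 0.786430.
Rearranging for μ₀: μ₀ = (μ_n·τ_n − τ_data·x̄)/τ₀ = (23.4073·0.786430 − 0.746269·22.1) / 0.040161 = 1.915658/0.040161 ≈ 47.7.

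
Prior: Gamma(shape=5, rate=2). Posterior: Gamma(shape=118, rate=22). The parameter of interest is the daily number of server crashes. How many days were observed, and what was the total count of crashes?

n = 20 days with total 113 crashes

Gamma–Poisson conjugacy: posterior shape = α + Σxᵢ, posterior rate = β + n.
Matching: Σxᵢ = 118 − 5 = 113 and n = 22 − 2 = 20.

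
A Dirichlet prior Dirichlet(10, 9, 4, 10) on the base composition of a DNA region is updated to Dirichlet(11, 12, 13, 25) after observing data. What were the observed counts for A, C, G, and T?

For a Dirichlet(α) prior with multinomial counts c, the posterior is Dirichlet(α + c) componentwise.
Counts are posterior − prior componentwise: 11−10=1, 12−9=3, 13−4=9, 25−10=15.

counts (1, 3, 9, 15)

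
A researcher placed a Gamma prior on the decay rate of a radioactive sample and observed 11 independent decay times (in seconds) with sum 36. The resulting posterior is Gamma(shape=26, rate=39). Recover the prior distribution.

Gamma(shape=15, rate=3)

Gamma–exponential conjugacy: posterior shape = α + n, posterior rate = β + Σtᵢ.
So α = 26 − 11 = 15 and β = 39 − 36 = 3.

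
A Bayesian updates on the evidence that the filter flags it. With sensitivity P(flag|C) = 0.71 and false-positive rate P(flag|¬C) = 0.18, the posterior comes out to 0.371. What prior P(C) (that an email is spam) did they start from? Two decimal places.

In odds form, posterior odds = prior odds × likelihood ratio, so prior odds = posterior odds ÷ LR.
Posterior odds = 0.371/(1−0.371) = 0.5898. LR = 0.71/0.18 = 3.9444.
Prior odds = 0.5898/3.9444 = 0.1495, so P(C) = 0.1495/(1+0.1495) ≈ 0.13.

P(C) = 0.13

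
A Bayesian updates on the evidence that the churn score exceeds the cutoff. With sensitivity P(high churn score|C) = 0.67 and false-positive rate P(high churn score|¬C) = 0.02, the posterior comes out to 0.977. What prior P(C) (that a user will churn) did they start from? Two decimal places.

In odds form, posterior odds = prior odds × likelihood ratio, so prior odds = posterior odds ÷ LR.
Posterior odds = 0.977/(1−0.977) = 42.4783. LR = 0.67/0.02 = 33.5000.
Prior odds = 42.4783/33.5000 = 1.2680, so P(C) = 1.2680/(1+1.2680) ≈ 0.56.

P(C) = 0.56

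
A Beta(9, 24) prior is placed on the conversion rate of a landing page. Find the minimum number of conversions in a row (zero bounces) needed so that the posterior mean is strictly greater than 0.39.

k = 7

After k conversions and 0 bounces the posterior is Beta(9+k, 24), with mean (9+k)/(9+24+k).
Set (9+k)/(33+k) > 0.39 and solve: k > (0.39·33 − 9)/(1 − 0.39) = 6.344.
The smallest integer exceeding 6.344 is 7.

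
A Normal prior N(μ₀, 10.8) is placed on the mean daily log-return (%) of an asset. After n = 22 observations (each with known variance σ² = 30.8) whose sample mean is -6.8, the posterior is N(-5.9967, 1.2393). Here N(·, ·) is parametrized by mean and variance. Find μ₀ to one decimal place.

The posterior mean is a precision-weighted average: μ_n = (τ₀μ₀ + τ_data·x̄)/(τ₀+τ_data), with τ₀=1/σ₀² and τ_data=n/σ².
Here τ₀ = 1/10.8 = 0.092593 and τ_data = 22/30.8 = 0.714286, so τ_n = 0.806879.
Rearranging for μ₀: μ₀ = (μ_n·τ_n − τ_data·x̄)/τ₀ = (-5.9967·0.806879 − 0.714286·-6.8) / 0.092593 = 0.018534/0.092593 ≈ 0.2.

μ₀ = 0.2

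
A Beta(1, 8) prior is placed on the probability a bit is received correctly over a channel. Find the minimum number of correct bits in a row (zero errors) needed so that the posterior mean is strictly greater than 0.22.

k = 2

After k correct bits and 0 errors the posterior is Beta(1+k, 8), with mean (1+k)/(1+8+k).
Set (1+k)/(9+k) > 0.22 and solve: k > (0.22·9 − 1)/(1 − 0.22) = 1.256.
The smallest integer exceeding 1.256 is 2.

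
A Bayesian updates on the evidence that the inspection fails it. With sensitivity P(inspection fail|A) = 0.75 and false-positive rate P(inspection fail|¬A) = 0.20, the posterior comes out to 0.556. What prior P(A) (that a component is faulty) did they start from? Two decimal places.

In odds form, posterior odds = prior odds × likelihood ratio, so prior odds = posterior odds ÷ LR.
Posterior odds = 0.556/(1−0.556) = 1.2523. LR = 0.75/0.20 = 3.7500.
Prior odds = 1.2523/3.7500 = 0.3339, so P(A) = 0.3339/(1+0.3339) ≈ 0.25.

P(A) = 0.25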